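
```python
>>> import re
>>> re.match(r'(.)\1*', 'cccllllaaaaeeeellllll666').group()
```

`re.match` only tries the pattern at the start of the string.
The match spans [0:3] → 'ccc'.

'ccc'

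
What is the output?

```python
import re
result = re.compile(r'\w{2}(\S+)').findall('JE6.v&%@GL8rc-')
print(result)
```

['6.v&%@GL8rc-']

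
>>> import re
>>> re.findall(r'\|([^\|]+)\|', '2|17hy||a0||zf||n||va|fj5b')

['17hy', 'a0', 'zf', 'n', 'va']

`findall` collects group 1 from each match (5 total).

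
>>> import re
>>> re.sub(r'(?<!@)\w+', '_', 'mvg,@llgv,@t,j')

'_,@l_,@t,_'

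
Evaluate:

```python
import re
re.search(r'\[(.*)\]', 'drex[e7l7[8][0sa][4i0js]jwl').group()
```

`re.search` scans for the first position where the pattern succeeds.
The match spans [4:24] → '[e7l7[8][0sa][4i0js]'.
Captured: group 1 = 'e7l7[8][0sa][4i0js'.

'[e7l7[8][0sa][4i0js]'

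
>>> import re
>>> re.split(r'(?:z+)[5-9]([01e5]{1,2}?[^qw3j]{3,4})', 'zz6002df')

This matches one or more of a literal 'z' (non-capturing group); then a character in [5-9]; then 1 to 2 of one of [01e5] (lazy), then 3 to 4 of any character except [qw3j] (captured).
Matches to split on: at [0:8] → 'zz6002df'.
With a capturing group present, the delimiter's captured portion is kept in the result list.

['', '002df', '']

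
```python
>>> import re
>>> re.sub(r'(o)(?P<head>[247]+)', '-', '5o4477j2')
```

This matches a literal 'o' (captured); then one or more of one of [247] (captured as 'head').
Every occurrence is swapped for '-'.

'5-j2'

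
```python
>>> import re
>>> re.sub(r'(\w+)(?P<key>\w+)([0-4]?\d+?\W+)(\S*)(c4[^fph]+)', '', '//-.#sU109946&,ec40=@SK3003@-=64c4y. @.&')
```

'//-.#'

Pattern: one or more of a word character (captured); then one or more of a word character (captured as 'key'); then optionally a character in [0-4], then one or more of a digit (lazy), then one or more of a non-word character (captured); then zero or more of a non-whitespace character (captured); then the literal 'c4', then one or more of any character except [fph] (captured).
Each match is replaced by ''.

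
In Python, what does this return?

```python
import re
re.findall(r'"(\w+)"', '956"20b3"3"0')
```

['20b3']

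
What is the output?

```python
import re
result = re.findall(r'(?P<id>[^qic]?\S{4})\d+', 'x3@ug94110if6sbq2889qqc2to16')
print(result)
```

['x3@ug', 'f6sbq', 'c2to']

This matches optionally any character except [qic], then exactly 4 of a non-whitespace character (captured as 'id'); then one or more of a digit.
Matches: at [0:10] match 'x3@ug94110', group 1 = 'x3@ug'; at [11:20] match 'f6sbq2889', group 1 = 'f6sbq'; at [22:28] match 'c2to16', group 1 = 'c2to'.
Because there's exactly one group, `findall` drops the full match and keeps group 1 from each hit.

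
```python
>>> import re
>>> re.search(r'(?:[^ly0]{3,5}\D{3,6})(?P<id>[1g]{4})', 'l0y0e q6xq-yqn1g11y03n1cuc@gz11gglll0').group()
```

This matches 3 to 5 of any character except [ly0], then 3 to 6 of a non-digit (non-capturing group); then exactly 4 of one of [1g] (captured as 'id').
`re.search` scans for the first position where the pattern succeeds.
The match spans [4:18] → 'e q6xq-yqn1g11'.
Captured: group 1 = '1g11'.

'e q6xq-yqn1g11'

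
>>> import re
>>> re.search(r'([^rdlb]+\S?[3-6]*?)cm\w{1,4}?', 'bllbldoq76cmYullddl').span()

Lazy quantifiers expand one character at a time until the remainder of the pattern can match.
The match spans [6:13] → 'oq76cmY'.

(6, 13)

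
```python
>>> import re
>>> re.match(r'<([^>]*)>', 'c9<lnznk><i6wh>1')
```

None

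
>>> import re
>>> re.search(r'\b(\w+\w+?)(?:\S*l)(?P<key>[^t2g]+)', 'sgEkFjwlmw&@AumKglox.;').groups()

('sgEkFjwlmw', 'ox.;')

This matches a word boundary (`\b`, zero-width); then one or more of a word character, then one or more of a word character (lazy) (captured); then zero or more of a non-whitespace character, then the literal 'l' (non-capturing group); then one or more of any character except [t2g] (captured as 'key').
`re.search` tries every starting position until one works.
The match spans [0:22] → 'sgEkFjwlmw&@AumKglox.;'.
Captured: group 1 = 'sgEkFjwlmw', group 2 = 'ox.;'.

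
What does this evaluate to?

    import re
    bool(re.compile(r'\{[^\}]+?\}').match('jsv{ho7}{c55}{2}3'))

False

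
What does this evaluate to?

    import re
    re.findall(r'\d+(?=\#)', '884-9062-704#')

Lookahead/lookbehind check context without consuming it, so the matched span excludes the asserted characters.
Walking the string: at [9:12] → '704'.
With no groups in the pattern, `findall` gives back each whole match — 1 here.

['704']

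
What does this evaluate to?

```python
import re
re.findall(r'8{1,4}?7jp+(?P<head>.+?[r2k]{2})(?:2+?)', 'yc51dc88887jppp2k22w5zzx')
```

This matches 1 to 4 of a literal '8' (lazy), then the literal '7j', then one or more of a literal 'p'; then one or more of any character (lazy), then exactly 2 of one of [r2k] (captured as 'head'); then one or more of a literal '2' (lazy) (non-capturing group).
`findall` collects group 1 from the one match (1 total).

['2k2']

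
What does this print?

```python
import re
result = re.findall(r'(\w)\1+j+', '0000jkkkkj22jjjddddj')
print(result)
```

['0', 'k', '2', 'd']

`\1` has to match the exact text group 1 already captured.
Walking the string: at [0:5] match '0000j', group 1 = '0'; at [5:10] match 'kkkkj', group 1 = 'k'; at [10:15] match '22jjj', group 1 = '2'; at [15:20] match 'ddddj', group 1 = 'd'.
`findall` collects group 1 from each match (4 total).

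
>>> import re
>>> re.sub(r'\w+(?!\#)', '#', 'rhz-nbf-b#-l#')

'#-#-b#-l#'

The negative lookaround is zero-width — it rules out positions where the adjacent text would match, without consuming anything.
Matches: at [0:3] → 'rhz'; at [4:7] → 'nbf'.
Every occurrence is swapped for '#'.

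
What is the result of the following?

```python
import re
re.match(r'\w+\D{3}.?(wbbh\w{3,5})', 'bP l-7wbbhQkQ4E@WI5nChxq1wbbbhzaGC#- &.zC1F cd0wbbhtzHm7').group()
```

'bP l-7wbbhQkQ4E'

`match` is anchored at position 0; if the pattern doesn't fit there, it returns None.
The match spans [0:15] → 'bP l-7wbbhQkQ4E'.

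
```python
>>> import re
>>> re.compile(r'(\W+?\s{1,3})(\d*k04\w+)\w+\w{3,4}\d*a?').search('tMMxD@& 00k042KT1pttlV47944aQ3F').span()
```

(5, 31)

The pattern matches one or more of a non-word character (lazy), then 1 to 3 of whitespace (captured); then zero or more of a digit, then the literal 'k04', then one or more of a word character (captured); then one or more of a word character, then 3 to 4 of a word character, then zero or more of a digit; then optionally a literal 'a'.
`search` walks the string left to right and returns the first match it finds.
The match spans [5:31] → '@& 00k042KT1pttlV47944aQ3F'.
Captured: group 1 = '@& ', group 2 = '00k042KT1pttlV47944'.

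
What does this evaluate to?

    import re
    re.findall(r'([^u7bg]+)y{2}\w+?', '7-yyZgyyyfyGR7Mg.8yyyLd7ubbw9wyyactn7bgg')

['-', 'y', '.8y', 'w9w']

The pattern matches one or more of any character except [u7bg] (captured); then exactly 2 of a literal 'y', then one or more of a word character (lazy).
A non-greedy quantifier consumes as few characters as it can — just enough that the remainder of the pattern still matches from where it stops; whatever follows it matches normally.
Matches: at [1:5] match '-yyZ', group 1 = '-'; at [6:10] match 'yyyf', group 1 = 'y'; at [16:22] match '.8yyyL', group 1 = '.8y'; at [27:33] match 'w9wyya', group 1 = 'w9w'.
`findall` collects group 1 from each match (4 total).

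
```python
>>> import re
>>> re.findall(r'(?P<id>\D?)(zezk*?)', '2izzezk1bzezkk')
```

[('z', 'zez'), ('b', 'zez')]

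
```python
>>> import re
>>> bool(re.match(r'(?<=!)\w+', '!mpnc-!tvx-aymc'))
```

False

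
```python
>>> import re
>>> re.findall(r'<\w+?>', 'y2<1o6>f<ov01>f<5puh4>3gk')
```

Walking the string: at [2:7] → '<1o6>'; at [8:14] → '<ov01>'; at [15:22] → '<5puh4>'.
Since nothing is captured, `findall` lists the 3 matched substrings directly.

['<1o6>', '<ov01>', '<5puh4>']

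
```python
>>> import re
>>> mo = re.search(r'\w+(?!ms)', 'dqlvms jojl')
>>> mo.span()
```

(0, 6)

Because the assertion is negative and zero-width, positions next to the forbidden text are skipped.
`re.search` tries every starting position until one works.
The match spans [0:6] → 'dqlvms'.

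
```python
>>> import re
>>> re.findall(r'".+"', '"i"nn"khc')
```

['"i"nn"']

Scanning left to right: at [0:6] → '"i"nn"'.
No capturing groups, so `findall` returns the 1 full match string.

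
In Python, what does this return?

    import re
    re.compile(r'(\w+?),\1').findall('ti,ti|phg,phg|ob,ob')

['ti', 'phg', 'ob']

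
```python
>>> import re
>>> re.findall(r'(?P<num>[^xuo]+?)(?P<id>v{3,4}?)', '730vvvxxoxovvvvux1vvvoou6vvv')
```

[('730', 'vvv'), ('v', 'vvv'), ('1', 'vvv'), ('6', 'vvv')]

Pattern: one or more of any character except [xuo] (lazy) (captured as 'num'); then 3 to 4 of a literal 'v' (lazy) (captured as 'id').
`findall` packs the 2 group values into a tuple for every match.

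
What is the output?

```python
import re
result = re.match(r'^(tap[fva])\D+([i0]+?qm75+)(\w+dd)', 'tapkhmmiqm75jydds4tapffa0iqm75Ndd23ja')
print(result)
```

With `match`, the pattern is implicitly anchored at the beginning.
Here the pattern fails at index 0, so the call returns None.

None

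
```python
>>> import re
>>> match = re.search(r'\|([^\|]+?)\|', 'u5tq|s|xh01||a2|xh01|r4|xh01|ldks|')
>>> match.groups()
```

('s',)

The match spans [4:7] → '|s|'.
Captured: group 1 = 's'.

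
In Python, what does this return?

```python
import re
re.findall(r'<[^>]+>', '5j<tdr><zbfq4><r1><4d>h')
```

Since nothing is captured, `findall` lists the 4 matched substrings directly.

['<tdr>', '<zbfq4>', '<r1>', '<4d>']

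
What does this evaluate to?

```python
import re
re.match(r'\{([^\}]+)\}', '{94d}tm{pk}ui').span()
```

With `match`, the pattern is implicitly anchored at the beginning.
The match spans [0:5] → '{94d}'.
Captured: group 1 = '94d'.

(0, 5)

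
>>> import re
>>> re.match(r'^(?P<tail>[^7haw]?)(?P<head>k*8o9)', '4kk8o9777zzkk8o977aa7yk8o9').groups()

('4', 'kk8o9')

This matches anchored at the start of the string; then optionally any character except [7haw] (captured as 'tail'); then zero or more of the literal 'k', then the literal '8o9' (captured as 'head').
`re.match` only tries the pattern at the start of the string.
The match spans [0:6] → '4kk8o9'.
Captured: group 1 = '4', group 2 = 'kk8o9'.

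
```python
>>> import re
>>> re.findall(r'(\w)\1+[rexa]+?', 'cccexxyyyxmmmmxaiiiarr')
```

After group 1 captures some text, `\1` only succeeds where that same text appears again.
Matches: at [0:4] match 'ccce', group 1 = 'c'; at [6:10] match 'yyyx', group 1 = 'y'; at [10:15] match 'mmmmx', group 1 = 'm'; at [16:20] match 'iiia', group 1 = 'i'.
`findall` collects group 1 from each match (4 total).

['c', 'y', 'm', 'i']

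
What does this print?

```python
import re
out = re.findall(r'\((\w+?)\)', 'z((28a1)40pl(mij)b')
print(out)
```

Scanning left to right: at [2:8] match '(28a1)', group 1 = '28a1'; at [12:17] match '(mij)', group 1 = 'mij'.
With a single group, `findall` returns only what that group captured — 2 items.

['28a1', 'mij']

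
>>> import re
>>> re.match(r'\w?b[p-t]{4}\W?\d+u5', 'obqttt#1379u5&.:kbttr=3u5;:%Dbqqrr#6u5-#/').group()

'obqttt#1379u5'

`match` is anchored at position 0; if the pattern doesn't fit there, it returns None.
The match spans [0:13] → 'obqttt#1379u5'.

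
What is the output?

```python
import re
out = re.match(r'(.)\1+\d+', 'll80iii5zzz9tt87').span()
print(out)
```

(0, 4)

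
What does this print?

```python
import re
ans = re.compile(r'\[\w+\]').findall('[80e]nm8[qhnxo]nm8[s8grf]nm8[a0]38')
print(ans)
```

Since nothing is captured, `findall` lists the 4 matched substrings directly.

['[80e]', '[qhnxo]', '[s8grf]', '[a0]']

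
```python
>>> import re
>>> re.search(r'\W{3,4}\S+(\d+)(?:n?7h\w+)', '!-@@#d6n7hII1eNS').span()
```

Pattern: 3 to 4 of a non-word character, then one or more of a non-whitespace character; then one or more of a digit (captured); then optionally a literal 'n', then the literal '7h', then one or more of a word character (non-capturing group).
`re.search` scans for the first position where the pattern succeeds.
The match spans [0:16] → '!-@@#d6n7hII1eNS'.
Captured: group 1 = '6'.

(0, 16)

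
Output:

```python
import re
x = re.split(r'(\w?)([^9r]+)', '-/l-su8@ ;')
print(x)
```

The group in the pattern means `split` returns the separators' captures alongside the pieces.

['', '', '-/l-su8@ ;', '']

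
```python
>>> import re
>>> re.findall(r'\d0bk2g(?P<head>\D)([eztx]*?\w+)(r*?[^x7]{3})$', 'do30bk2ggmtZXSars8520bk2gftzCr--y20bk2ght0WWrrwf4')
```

The pattern matches a digit, then the literal '0b', then the literal 'k2g'; then a non-digit (captured as 'head'); then zero or more of one of [eztx] (lazy), then one or more of a word character (captured); then zero or more of the literal 'r' (lazy), then exactly 3 of any character except [x7] (captured); then anchored at the end.
Walking the string: at [33:49] match '20bk2ght0WWrrwf4', groups = ('h', 't0WWrr', 'wf4').
With 3 capturing groups, `findall` returns a 3-tuple per match.

[('h', 't0WWrr', 'wf4')]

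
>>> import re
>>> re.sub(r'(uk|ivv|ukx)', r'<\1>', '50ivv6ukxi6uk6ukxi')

'50<ivv>6<uk>xi6<uk>6<uk>xi'

Alternation isn't longest-match — the leftmost alternative that fits at this position is chosen.
The replacement refers to a captured group, so each match is rewritten using its own captured text.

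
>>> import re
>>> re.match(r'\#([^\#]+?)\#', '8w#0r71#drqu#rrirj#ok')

None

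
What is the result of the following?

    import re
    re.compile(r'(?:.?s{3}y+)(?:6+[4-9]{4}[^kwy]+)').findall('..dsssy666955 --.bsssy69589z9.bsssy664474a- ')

This matches optionally any character, then exactly 3 of a literal 's', then one or more of a literal 'y' (non-capturing group); then one or more of the literal '6', then exactly 4 of a character in [4-9], then one or more of any character except [kwy] (non-capturing group).
Since nothing is captured, `findall` lists the 2 matched substrings directly.

['dsssy666955 --.bsss', 'bsssy664474a- ']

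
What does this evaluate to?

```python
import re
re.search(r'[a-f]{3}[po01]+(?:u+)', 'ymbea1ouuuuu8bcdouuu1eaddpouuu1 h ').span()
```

(2, 12)

The pattern matches exactly 3 of a character in [a-f], then one or more of one of [po01]; then one or more of a literal 'u' (non-capturing group).
Unlike `match`, `search` isn't anchored — it looks for the pattern anywhere in the string.
The match spans [2:12] → 'bea1ouuuuu'.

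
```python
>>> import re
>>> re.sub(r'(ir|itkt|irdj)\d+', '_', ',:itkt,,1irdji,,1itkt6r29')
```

Matches: at [17:22] → 'itkt6'.
`sub` substitutes '_' at each match site.

',:itkt,,1irdji,,1_r29'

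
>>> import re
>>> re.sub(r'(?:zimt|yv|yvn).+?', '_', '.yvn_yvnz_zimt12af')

'.___z__2af'

The regex engine tests alternatives in the order written; an earlier branch that matches wins even if a later one would match more.
Matches: at [1:4] → 'yvn'; at [5:8] → 'yvn'; at [10:15] → 'zimt1'.
Each match is replaced by '_'.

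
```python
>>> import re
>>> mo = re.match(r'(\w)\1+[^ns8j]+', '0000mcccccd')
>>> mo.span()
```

(0, 11)

The backreference `\1` re-matches whatever the first group consumed, character for character.
`re.match` won't scan ahead — the pattern has to work from the very first character.
The match spans [0:11] → '0000mcccccd'.
Captured: group 1 = '0'.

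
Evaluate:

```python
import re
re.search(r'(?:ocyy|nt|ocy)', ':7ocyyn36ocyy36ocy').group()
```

Alternation tries branches left to right and keeps the first one that lets the overall match succeed at that position.
The match spans [2:6] → 'ocyy'.

'ocyy'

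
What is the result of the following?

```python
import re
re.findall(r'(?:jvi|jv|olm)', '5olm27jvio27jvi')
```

['olm', 'jvi', 'jvi']

Alternation isn't longest-match — the leftmost alternative that fits at this position is chosen.
Scanning left to right: at [1:4] → 'olm'; at [6:9] → 'jvi'; at [12:15] → 'jvi'.
`findall` yields the raw match text (3 of them) because the pattern has no groups.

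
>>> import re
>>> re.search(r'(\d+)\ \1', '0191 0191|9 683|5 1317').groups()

The match spans [0:9] → '0191 0191'.
Captured: group 1 = '0191'.

('0191',)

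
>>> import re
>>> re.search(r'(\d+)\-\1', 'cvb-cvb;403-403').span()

`\1` has to match the exact text group 1 already captured.
The match spans [8:15] → '403-403'.

(8, 15)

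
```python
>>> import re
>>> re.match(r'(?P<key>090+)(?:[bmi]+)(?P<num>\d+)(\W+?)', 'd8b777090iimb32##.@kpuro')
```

None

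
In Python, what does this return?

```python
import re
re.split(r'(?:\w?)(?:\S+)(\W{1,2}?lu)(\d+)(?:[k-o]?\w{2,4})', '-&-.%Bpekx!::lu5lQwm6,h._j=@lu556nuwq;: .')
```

Pattern: optionally a word character (non-capturing group); then one or more of a non-whitespace character (non-capturing group); then 1 to 2 of a non-word character (lazy), then the literal 'lu' (captured); then one or more of a digit (captured); then optionally a character in [k-o], then 2 to 4 of a word character (non-capturing group).
Matches to split on: at [0:37] → '-&-.%Bpekx!::lu5lQwm6,h._j=@lu556nuwq'.
`re.split` interleaves the captured-group text with the surrounding fragments.

['', '@lu', '556', ';: .']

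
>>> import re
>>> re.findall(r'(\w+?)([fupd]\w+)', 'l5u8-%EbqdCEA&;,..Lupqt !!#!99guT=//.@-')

Pattern: one or more of a word character (lazy) (captured); then one of [fupd], then one or more of a word character (captured).
The `?` after the quantifier makes it lazy — it takes as little as possible before letting the rest of the pattern try.
Scanning left to right: at [0:4] match 'l5u8', groups = ('l5', 'u8'); at [6:13] match 'EbqdCEA', groups = ('Ebq', 'dCEA'); at [18:23] match 'Lupqt', groups = ('L', 'upqt'); at [28:33] match '99guT', groups = ('99g', 'uT').
With 2 capturing groups, `findall` returns a 2-tuple per match.

[('l5', 'u8'), ('Ebq', 'dCEA'), ('L', 'upqt'), ('99g', 'uT')]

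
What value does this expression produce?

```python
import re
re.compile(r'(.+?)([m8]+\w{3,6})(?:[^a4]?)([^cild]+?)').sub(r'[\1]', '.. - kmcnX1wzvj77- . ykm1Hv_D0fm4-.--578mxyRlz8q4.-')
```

'[.. - k][77- . yk][4-.--57].-'

This matches one or more of any character (lazy) (captured); then one or more of one of [m8], then 3 to 6 of a word character (captured); then optionally any character except [a4] (non-capturing group); then one or more of any character except [cild] (lazy) (captured).
A `+?`/`*?`/`{m,n}?` starts at its minimum and grows only as far as needed for what follows to match.
Matches: at [0:15] → '.. - kmcnX1wzvj'; at [15:32] → '77- . ykm1Hv_D0fm'; at [32:49] → '4-.--578mxyRlz8q4'.
The replacement refers to a captured group, so each match is rewritten using its own captured text.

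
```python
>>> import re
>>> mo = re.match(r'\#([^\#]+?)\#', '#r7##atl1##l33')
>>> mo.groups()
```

With `match`, the pattern is implicitly anchored at the beginning.
The match spans [0:4] → '#r7#'.
Captured: group 1 = 'r7'.

('r7',)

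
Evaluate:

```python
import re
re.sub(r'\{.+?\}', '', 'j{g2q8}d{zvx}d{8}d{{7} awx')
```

'jddd awx'

Because the quantifier is non-greedy, it stops expanding at the earliest point where the rest of the pattern can succeed.
Matches: at [1:7] → '{g2q8}'; at [8:13] → '{zvx}'; at [14:17] → '{8}'; at [18:22] → '{{7}'.
Every occurrence is swapped for ''.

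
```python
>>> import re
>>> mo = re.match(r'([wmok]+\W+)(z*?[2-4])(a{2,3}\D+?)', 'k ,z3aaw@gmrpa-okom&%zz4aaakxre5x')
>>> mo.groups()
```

The pattern matches one or more of one of [wmok], then one or more of a non-word character (captured); then zero or more of a literal 'z' (lazy), then a character in [2-4] (captured); then 2 to 3 of the literal 'a', then one or more of a non-digit (lazy) (captured).
Lazy quantifiers expand one character at a time until the remainder of the pattern can match.
`match` is anchored at position 0; if the pattern doesn't fit there, it returns None.
The match spans [0:8] → 'k ,z3aaw'.
Captured: group 1 = 'k ,', group 2 = 'z3', group 3 = 'aaw'.

('k ,', 'z3', 'aaw')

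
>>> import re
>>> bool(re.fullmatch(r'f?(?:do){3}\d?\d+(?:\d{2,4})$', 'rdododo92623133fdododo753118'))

For `fullmatch`, every character of the input must be accounted for by the pattern.
Here there's no way to consume every character, so the call returns None, and `bool(None)` is False.

False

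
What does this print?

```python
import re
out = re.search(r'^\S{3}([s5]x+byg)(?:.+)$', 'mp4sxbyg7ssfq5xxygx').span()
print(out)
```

This matches anchored at the start of the string; then exactly 3 of a non-whitespace character; then one of [s5], then one or more of the literal 'x', then the literal 'byg' (captured); then one or more of any character (non-capturing group); then anchored at the end.
`re.search` tries every starting position until one works.
The match spans [0:19] → 'mp4sxbyg7ssfq5xxygx'.
Captured: group 1 = 'sxbyg'.

(0, 19)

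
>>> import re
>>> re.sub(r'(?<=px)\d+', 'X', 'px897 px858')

Lookahead/lookbehind check context without consuming it, so the matched span excludes the asserted characters.
`sub` substitutes 'X' at each match site.

'pxX pxX'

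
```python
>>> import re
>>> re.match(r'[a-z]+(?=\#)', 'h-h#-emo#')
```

`re.match` won't scan ahead — the pattern has to work from the very first character.
Here position 0 doesn't satisfy it, so the call returns None.

None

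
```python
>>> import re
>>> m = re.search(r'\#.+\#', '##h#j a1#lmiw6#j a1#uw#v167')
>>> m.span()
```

(0, 23)

`re.search` scans for the first position where the pattern succeeds.
The match spans [0:23] → '##h#j a1#lmiw6#j a1#uw#'.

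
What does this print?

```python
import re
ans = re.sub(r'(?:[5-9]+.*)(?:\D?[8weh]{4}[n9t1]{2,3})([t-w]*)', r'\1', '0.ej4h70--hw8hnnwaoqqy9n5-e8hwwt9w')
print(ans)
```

0.ej4hw

This matches one or more of a character in [5-9], then zero or more of any character (non-capturing group); then optionally a non-digit, then exactly 4 of one of [8weh], then 2 to 3 of one of [n9t1] (non-capturing group); then zero or more of a character in [t-w] (captured).
Matches: at [6:34] → '70--hw8hnnwaoqqy9n5-e8hwwt9w'.
Each match is replaced using the text its own group 1 captured.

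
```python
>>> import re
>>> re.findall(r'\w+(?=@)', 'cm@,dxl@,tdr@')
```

['cm', 'dxl', 'tdr']

Lookahead/lookbehind check context without consuming it, so the matched span excludes the asserted characters.
No capturing groups, so `findall` returns the 3 full match strings.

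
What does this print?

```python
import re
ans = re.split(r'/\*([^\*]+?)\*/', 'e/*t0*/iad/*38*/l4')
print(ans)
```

Matches to split on: at [1:7] → '/*t0*/'; at [10:16] → '/*38*/'.
`re.split` interleaves the captured-group text with the surrounding fragments.

['e', 't0', 'iad', '38', 'l4']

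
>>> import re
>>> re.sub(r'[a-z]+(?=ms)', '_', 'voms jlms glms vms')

'_ms _ms _ms _ms'

The positive lookaround only admits positions where the adjacent text matches; those characters stay outside the span.
`sub` substitutes '_' at each match site.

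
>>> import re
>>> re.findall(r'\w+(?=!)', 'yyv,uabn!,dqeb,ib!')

['uabn', 'ib']

The lookaround is zero-width — it requires the adjacent text to match without consuming it, so the asserted text isn't part of the match.
Scanning left to right: at [4:8] → 'uabn'; at [15:17] → 'ib'.
With no groups in the pattern, `findall` gives back each whole match — 2 here.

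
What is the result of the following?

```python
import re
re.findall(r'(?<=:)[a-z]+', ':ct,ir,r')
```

['ct']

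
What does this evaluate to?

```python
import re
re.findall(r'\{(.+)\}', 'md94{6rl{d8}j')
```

`findall` collects group 1 from the one match (1 total).

['6rl{d8']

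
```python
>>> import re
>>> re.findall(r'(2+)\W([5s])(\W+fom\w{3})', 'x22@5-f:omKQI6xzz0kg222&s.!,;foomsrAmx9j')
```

This matches one or more of a literal '2' (captured); then a non-word character; then one of [5s] (captured); then one or more of a non-word character, then the literal 'fom', then exactly 3 of a word character (captured).
With 3 capturing groups, `findall` returns a 3-tuple per match.
Nothing in the string satisfies the pattern, so the list is empty.

[]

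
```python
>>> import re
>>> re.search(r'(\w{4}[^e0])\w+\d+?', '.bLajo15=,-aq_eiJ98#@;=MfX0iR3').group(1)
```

'bLajo'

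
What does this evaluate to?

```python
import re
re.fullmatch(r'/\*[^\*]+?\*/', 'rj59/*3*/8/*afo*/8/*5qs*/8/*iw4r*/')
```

`re.fullmatch` requires the pattern to consume the entire string.
Here the string isn't matched end-to-end, so the call returns None.

None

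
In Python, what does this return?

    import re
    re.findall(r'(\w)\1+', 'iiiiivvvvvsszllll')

['i', 'v', 's', 'l']

`\1` is not a pattern — it's the concrete string captured by group 1, re-applied verbatim.
Because there's exactly one group, `findall` drops the full match and keeps group 1 from each hit.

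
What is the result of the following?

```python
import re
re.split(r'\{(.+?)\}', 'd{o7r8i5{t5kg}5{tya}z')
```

Matches to split on: at [1:14] → '{o7r8i5{t5kg}'; at [15:20] → '{tya}'.
`re.split` interleaves the captured-group text with the surrounding fragments.

['d', 'o7r8i5{t5kg', '5', 'tya', 'z']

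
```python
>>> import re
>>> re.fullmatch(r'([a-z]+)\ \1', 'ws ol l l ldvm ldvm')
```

None

The backreference `\1` re-matches whatever the first group consumed, character for character.
`re.fullmatch` is like wrapping the pattern in `^…$` (in single-line mode).
Here the pattern can't cover the whole string, so the call returns None.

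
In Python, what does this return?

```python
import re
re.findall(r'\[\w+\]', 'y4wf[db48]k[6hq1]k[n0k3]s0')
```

['[db48]', '[6hq1]', '[n0k3]']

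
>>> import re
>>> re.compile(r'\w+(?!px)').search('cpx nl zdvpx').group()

Because the assertion is negative and zero-width, positions next to the forbidden text are skipped.
`search` walks the string left to right and returns the first match it finds.
The match spans [0:3] → 'cpx'.

'cpx'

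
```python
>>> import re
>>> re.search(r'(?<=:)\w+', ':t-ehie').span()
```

(1, 2)

Because the assertion is zero-width, the text it checks is not consumed and won't appear in the result.
The match spans [1:2] → 't'.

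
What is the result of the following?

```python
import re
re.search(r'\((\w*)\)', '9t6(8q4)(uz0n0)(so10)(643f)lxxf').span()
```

The match spans [3:8] → '(8q4)'.

(3, 8)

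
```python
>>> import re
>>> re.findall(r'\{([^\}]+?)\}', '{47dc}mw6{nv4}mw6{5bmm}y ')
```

Scanning left to right: at [0:6] match '{47dc}', group 1 = '47dc'; at [9:14] match '{nv4}', group 1 = 'nv4'; at [17:23] match '{5bmm}', group 1 = '5bmm'.
Because there's exactly one group, `findall` drops the full match and keeps group 1 from each hit.

['47dc', 'nv4', '5bmm']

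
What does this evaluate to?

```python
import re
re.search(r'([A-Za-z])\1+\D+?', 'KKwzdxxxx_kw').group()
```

After group 1 captures some text, `\1` only succeeds where that same text appears again.
The match spans [0:3] → 'KKw'.

'KKw'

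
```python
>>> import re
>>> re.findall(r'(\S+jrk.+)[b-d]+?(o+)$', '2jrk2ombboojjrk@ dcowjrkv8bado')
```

[('2jrk2ombboojjrk@ dcowjrkv8ba', 'o')]

With 2 capturing groups, `findall` returns a 2-tuple per match.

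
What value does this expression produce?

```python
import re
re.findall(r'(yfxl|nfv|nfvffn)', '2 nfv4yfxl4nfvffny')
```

Alternation tries branches left to right and keeps the first one that lets the overall match succeed at that position.
Matches: at [2:5] match 'nfv', group 1 = 'nfv'; at [6:10] match 'yfxl', group 1 = 'yfxl'; at [11:14] match 'nfv', group 1 = 'nfv'.
One capturing group, so `findall` returns just the captured substring from each match — 3 in all.

['nfv', 'yfxl', 'nfv']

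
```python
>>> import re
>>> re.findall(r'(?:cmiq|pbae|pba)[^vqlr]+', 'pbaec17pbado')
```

['pbaec17pbado']

Scanning left to right: at [0:12] → 'pbaec17pbado'.
Since nothing is captured, `findall` lists the 1 matched substring directly.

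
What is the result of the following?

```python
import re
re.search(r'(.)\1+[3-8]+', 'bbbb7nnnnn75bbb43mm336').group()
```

'bbbb7'

A backreference is literal: `\1` must see the identical characters the first group matched.
`search` walks the string left to right and returns the first match it finds.
The match spans [0:5] → 'bbbb7'.
Captured: group 1 = 'b'.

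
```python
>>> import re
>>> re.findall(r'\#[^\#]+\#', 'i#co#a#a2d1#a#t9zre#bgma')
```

Matches: at [1:5] → '#co#'; at [6:12] → '#a2d1#'; at [13:20] → '#t9zre#'.
With no groups in the pattern, `findall` gives back each whole match — 3 here.

['#co#', '#a2d1#', '#t9zre#']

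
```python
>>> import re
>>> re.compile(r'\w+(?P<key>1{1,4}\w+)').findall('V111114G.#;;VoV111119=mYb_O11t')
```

This matches one or more of a word character; then 1 to 4 of the literal '1', then one or more of a word character (captured as 'key').
Scanning left to right: at [0:8] match 'V111114G', group 1 = '14G'; at [12:21] match 'VoV111119', group 1 = '19'; at [22:30] match 'mYb_O11t', group 1 = '1t'.
Because there's exactly one group, `findall` drops the full match and keeps group 1 from each hit.

['14G', '19', '1t']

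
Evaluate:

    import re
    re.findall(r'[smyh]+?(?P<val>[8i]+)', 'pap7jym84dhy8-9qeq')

Pattern: one or more of one of [smyh] (lazy); then one or more of one of [8i] (captured as 'val').
Walking the string: at [5:8] match 'ym8', group 1 = '8'; at [10:13] match 'hy8', group 1 = '8'.
One capturing group, so `findall` returns just the captured substring from each match — 2 in all.

['8', '8']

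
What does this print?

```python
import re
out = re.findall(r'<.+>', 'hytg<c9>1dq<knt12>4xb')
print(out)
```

['<c9>1dq<knt12>']

`findall` yields the raw match text (1 of them) because the pattern has no groups.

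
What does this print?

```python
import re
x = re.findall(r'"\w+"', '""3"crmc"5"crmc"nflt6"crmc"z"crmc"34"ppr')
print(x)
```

['"3"', '"5"', '"nflt6"', '"z"', '"34"']

Walking the string: at [1:4] → '"3"'; at [8:11] → '"5"'; at [15:22] → '"nflt6"'; at [26:29] → '"z"'; at [33:37] → '"34"'.
Since nothing is captured, `findall` lists the 5 matched substrings directly.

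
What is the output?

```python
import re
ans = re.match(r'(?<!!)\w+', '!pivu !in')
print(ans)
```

With `match`, the pattern is implicitly anchored at the beginning.
Here the string doesn't start with a match, so the call returns None.

None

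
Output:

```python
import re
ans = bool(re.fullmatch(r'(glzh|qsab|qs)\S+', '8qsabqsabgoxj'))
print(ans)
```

`re.fullmatch` requires the pattern to consume the entire string.
Here the pattern can't cover the whole string, so the call returns None, and `bool(None)` is False.

False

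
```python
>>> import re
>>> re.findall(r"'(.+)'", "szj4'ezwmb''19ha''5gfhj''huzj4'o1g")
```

One capturing group, so `findall` returns just the captured substring from the one match — 1 in all.

["ezwmb''19ha''5gfhj''huzj4"]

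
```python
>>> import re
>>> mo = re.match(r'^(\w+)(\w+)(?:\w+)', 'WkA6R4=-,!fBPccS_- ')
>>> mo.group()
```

`match` is anchored at position 0; if the pattern doesn't fit there, it returns None.
The match spans [0:6] → 'WkA6R4'.

'WkA6R4'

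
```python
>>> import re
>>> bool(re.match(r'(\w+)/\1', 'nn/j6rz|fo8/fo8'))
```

False

The backreference `\1` re-matches whatever the first group consumed, character for character.
With `match`, the pattern is implicitly anchored at the beginning.
Here the string doesn't start with a match, so the call returns None, and `bool(None)` is False.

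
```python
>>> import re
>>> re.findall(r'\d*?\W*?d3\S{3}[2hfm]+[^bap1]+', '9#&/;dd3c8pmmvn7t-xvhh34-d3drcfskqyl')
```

['d3c8pmmvn7t-xvhh34-d3drcfskqyl']

With no groups in the pattern, `findall` gives back each whole match — 1 here.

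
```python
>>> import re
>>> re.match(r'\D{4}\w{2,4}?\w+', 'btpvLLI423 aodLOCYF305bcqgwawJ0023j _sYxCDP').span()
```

The pattern matches exactly 4 of a non-digit; then 2 to 4 of a word character (lazy); then one or more of a word character.
`re.match` only tries the pattern at the start of the string.
The match spans [0:10] → 'btpvLLI423'.

(0, 10)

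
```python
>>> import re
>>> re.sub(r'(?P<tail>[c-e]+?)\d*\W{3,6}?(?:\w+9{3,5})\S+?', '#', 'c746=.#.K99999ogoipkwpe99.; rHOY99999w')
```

The pattern matches one or more of a character in [c-e] (lazy) (captured as 'tail'); then zero or more of a digit, then 3 to 6 of a non-word character (lazy); then one or more of a word character, then 3 to 5 of a literal '9' (non-capturing group); then one or more of a non-whitespace character (lazy).
A `+?`/`*?`/`{m,n}?` starts at its minimum and grows only as far as needed for what follows to match.
Matches: at [0:15] → 'c746=.#.K99999o'; at [22:38] → 'e99.; rHOY99999w'.
`sub` substitutes '#' at each match site.

'#goipkwp#'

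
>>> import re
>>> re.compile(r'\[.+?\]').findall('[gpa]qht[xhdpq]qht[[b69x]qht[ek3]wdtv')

Lazy quantifiers expand one character at a time until the remainder of the pattern can match.
Scanning left to right: at [0:5] → '[gpa]'; at [8:15] → '[xhdpq]'; at [18:25] → '[[b69x]'; at [28:33] → '[ek3]'.
Since nothing is captured, `findall` lists the 4 matched substrings directly.

['[gpa]', '[xhdpq]', '[[b69x]', '[ek3]']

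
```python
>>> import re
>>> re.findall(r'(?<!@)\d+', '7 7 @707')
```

['7', '7', '07']

A negative assertion filters positions out without eating any characters.
Matches: at [0:1] → '7'; at [2:3] → '7'; at [6:8] → '07'.
With no groups in the pattern, `findall` gives back each whole match — 3 here.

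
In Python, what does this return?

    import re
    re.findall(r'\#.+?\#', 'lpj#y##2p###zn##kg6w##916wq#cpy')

Scanning left to right: at [3:6] → '#y#'; at [6:10] → '#2p#'; at [10:15] → '##zn#'; at [15:21] → '#kg6w#'; at [21:28] → '#916wq#'.
`findall` yields the raw match text (5 of them) because the pattern has no groups.

['#y#', '#2p#', '##zn#', '#kg6w#', '#916wq#']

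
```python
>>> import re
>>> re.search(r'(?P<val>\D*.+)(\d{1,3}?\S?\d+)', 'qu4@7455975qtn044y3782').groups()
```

('qu4@7455975qtn044y37', '82')

The match spans [0:22] → 'qu4@7455975qtn044y3782'.
Captured: group 1 = 'qu4@7455975qtn044y37', group 2 = '82'.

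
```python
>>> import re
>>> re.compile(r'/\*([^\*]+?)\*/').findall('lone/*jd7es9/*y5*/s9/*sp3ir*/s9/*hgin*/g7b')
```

['y5', 'sp3ir', 'hgin']

Matches: at [12:18] match '/*y5*/', group 1 = 'y5'; at [20:29] match '/*sp3ir*/', group 1 = 'sp3ir'; at [31:39] match '/*hgin*/', group 1 = 'hgin'.
With a single group, `findall` returns only what that group captured — 3 items.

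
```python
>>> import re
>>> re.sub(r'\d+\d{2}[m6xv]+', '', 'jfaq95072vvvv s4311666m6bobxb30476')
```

'jfaq sbobxb'

This matches one or more of a digit, then exactly 2 of a digit; then one or more of one of [m6xv].
Matches: at [4:13] → '95072vvvv'; at [15:24] → '4311666m6'; at [29:34] → '30476'.
`sub` substitutes '' at each match site.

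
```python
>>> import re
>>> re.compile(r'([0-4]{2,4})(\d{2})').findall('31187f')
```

[('311', '87')]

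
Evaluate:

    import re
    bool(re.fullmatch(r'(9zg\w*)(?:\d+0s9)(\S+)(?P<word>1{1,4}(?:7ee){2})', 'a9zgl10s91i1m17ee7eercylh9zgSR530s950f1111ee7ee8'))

`re.fullmatch` is like wrapping the pattern in `^…$` (in single-line mode).
Here the pattern can't cover the whole string, so the call returns None, and `bool(None)` is False.

False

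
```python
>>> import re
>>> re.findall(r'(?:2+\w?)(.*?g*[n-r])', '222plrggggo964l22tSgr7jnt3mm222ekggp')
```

Pattern: one or more of the literal '2', then optionally a word character (non-capturing group); then zero or more of any character (lazy), then zero or more of the literal 'g', then a character in [n-r] (captured).
Lazy quantifiers expand one character at a time until the remainder of the pattern can match.
Matches: at [0:6] match '222plr', group 1 = 'lr'; at [15:21] match '22tSgr', group 1 = 'Sgr'; at [28:36] match '222ekggp', group 1 = 'kggp'.
With a single group, `findall` returns only what that group captured — 3 items.

['lr', 'Sgr', 'kggp']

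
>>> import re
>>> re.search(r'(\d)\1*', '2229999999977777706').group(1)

'2'

`\1` has to match the exact text group 1 already captured.
`re.search` tries every starting position until one works.
The match spans [0:3] → '222'.
Captured: group 1 = '2'.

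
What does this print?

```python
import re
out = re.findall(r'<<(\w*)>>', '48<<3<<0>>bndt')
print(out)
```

['0']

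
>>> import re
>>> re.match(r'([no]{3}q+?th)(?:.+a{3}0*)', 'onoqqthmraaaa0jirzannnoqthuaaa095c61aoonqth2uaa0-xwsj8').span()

This matches exactly 3 of one of [no], then one or more of a literal 'q' (lazy), then the literal 'th' (captured); then one or more of any character, then exactly 3 of the literal 'a', then zero or more of a literal '0' (non-capturing group).
With `match`, the pattern is implicitly anchored at the beginning.
The match spans [0:31] → 'onoqqthmraaaa0jirzannnoqthuaaa0'.
Captured: group 1 = 'onoqqth'.

(0, 31)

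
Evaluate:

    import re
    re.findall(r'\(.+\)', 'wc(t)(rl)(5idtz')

`findall` yields the raw match text (1 of them) because the pattern has no groups.

['(t)(rl)']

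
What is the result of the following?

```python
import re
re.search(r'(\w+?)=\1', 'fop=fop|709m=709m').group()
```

'fop=fop'

`\1` has to match the exact text group 1 already captured.
`re.search` tries every starting position until one works.
The match spans [0:7] → 'fop=fop'.
Captured: group 1 = 'fop'.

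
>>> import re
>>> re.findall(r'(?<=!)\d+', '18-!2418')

['2418']

The positive lookaround only admits positions where the adjacent text matches; those characters stay outside the span.
No capturing groups, so `findall` returns the 1 full match string.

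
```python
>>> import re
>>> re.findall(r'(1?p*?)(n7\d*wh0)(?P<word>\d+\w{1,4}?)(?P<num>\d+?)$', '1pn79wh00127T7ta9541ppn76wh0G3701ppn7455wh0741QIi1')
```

Pattern: optionally the literal '1', then zero or more of the literal 'p' (lazy) (captured); then the literal 'n7', then zero or more of a digit, then the literal 'wh0' (captured); then one or more of a digit, then 1 to 4 of a word character (lazy) (captured as 'word'); then one or more of a digit (lazy) (captured as 'num'); then anchored at the end.
Matches: at [32:50] match '1ppn7455wh0741QIi1', groups = ('1pp', 'n7455wh0', '741QIi', '1').
4 groups means the one result is a tuple of 4 captured strings — 1 here.

[('1pp', 'n7455wh0', '741QIi', '1')]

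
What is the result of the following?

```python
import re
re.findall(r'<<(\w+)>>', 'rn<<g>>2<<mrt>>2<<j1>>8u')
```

['g', 'mrt', 'j1']

Walking the string: at [2:7] match '<<g>>', group 1 = 'g'; at [8:15] match '<<mrt>>', group 1 = 'mrt'; at [16:22] match '<<j1>>', group 1 = 'j1'.
Because there's exactly one group, `findall` drops the full match and keeps group 1 from each hit.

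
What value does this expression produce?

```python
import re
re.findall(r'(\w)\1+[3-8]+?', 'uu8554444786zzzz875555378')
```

['u', '5', '4', 'z', '5']

The backreference `\1` re-matches whatever the first group consumed, character for character.
Because there's exactly one group, `findall` drops the full match and keeps group 1 from each hit.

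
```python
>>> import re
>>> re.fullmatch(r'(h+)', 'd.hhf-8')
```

None

Pattern: one or more of a literal 'h' (captured).
`re.fullmatch` is like wrapping the pattern in `^…$` (in single-line mode).
Here the pattern can't cover the whole string, so the call returns None.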